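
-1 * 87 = -87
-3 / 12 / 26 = -1 / 104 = -0.01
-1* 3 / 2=-3 / 2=-1.50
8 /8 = 1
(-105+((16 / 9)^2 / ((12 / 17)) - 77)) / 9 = -43138 / 2187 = -19.72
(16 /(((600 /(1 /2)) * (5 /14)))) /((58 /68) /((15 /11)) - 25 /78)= 3094 /25275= 0.12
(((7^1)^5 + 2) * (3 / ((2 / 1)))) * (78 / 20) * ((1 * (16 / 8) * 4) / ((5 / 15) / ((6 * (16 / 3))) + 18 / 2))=377597376 / 4325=87305.75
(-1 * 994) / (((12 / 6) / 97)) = -48209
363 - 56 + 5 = 312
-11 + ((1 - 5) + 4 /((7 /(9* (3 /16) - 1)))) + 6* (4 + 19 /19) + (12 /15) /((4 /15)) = 515 /28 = 18.39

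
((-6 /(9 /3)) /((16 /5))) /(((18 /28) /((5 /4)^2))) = -875 /576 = -1.52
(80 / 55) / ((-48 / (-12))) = 4 / 11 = 0.36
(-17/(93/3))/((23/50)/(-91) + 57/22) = -425425/2006041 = -0.21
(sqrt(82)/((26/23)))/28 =23 * sqrt(82)/728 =0.29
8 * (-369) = -2952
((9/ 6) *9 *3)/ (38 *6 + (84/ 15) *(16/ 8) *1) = 405/ 2392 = 0.17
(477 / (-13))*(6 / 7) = -2862 / 91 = -31.45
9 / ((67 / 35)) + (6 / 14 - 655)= -304789 / 469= -649.87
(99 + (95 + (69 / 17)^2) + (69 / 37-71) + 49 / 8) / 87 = 12614653 / 7442328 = 1.69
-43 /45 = -0.96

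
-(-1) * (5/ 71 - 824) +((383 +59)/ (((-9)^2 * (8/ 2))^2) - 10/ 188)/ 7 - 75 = -1102156641991/ 1226067192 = -898.94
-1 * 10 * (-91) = 910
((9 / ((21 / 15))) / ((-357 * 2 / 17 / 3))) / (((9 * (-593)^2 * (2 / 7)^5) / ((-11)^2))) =-207515 / 22505536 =-0.01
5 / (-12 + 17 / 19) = -95 / 211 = -0.45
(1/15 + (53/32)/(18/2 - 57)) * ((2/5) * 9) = 741/6400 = 0.12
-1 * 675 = -675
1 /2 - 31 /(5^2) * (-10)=129 /10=12.90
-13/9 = -1.44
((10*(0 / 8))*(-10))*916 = 0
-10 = -10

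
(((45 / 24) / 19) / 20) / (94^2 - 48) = 3 / 5343104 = 0.00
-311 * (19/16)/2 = -5909/32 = -184.66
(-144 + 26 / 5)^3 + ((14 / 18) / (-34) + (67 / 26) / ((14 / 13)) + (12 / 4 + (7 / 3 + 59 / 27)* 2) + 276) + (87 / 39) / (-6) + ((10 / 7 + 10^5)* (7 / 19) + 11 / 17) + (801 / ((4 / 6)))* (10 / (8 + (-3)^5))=-49178947390173187 / 18649858500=-2636960.89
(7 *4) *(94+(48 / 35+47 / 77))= 147812 / 55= 2687.49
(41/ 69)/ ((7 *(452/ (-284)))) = -2911/ 54579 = -0.05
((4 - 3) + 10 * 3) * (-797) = -24707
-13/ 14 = -0.93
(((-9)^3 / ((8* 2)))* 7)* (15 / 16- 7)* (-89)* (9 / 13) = -396487791 / 3328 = -119136.96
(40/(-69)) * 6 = -80/23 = -3.48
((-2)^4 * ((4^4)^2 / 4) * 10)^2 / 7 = 6871947673600 / 7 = 981706810514.29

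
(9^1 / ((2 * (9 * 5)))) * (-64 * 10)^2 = 40960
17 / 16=1.06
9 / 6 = 3 / 2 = 1.50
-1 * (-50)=50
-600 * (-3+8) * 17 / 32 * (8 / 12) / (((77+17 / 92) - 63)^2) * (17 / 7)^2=-103959080 / 3337929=-31.14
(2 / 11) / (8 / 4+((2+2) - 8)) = -1 / 11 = -0.09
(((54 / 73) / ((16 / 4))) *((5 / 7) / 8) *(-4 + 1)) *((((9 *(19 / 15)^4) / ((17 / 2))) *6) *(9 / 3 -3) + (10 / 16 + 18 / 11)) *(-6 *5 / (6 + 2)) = 1208925 / 2877952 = 0.42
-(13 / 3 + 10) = -43 / 3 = -14.33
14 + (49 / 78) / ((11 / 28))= 6692 / 429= 15.60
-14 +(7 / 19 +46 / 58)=-7074 / 551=-12.84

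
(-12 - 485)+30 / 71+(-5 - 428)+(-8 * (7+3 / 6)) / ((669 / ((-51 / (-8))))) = -29454105 / 31666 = -930.15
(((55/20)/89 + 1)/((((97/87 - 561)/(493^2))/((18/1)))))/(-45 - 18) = 7760311521/60692660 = 127.86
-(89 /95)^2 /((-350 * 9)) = 7921 /28428750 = 0.00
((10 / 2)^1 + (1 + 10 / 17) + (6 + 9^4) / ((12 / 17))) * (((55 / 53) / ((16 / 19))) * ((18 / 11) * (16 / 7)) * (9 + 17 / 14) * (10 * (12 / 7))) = 2322065438550 / 309043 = 7513729.28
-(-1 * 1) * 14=14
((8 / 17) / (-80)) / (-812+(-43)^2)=-1 / 176290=-0.00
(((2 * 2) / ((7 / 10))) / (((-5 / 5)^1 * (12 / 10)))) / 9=-100 / 189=-0.53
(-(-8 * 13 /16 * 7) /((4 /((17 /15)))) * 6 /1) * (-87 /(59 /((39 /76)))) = -5248971 /89680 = -58.53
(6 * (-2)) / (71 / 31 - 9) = 93 / 52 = 1.79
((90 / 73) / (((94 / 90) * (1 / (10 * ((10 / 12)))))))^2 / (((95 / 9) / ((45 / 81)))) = 1139062500 / 223663459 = 5.09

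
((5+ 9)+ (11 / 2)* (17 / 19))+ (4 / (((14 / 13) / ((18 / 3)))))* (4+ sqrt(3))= 156* sqrt(3) / 7+ 28745 / 266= 146.66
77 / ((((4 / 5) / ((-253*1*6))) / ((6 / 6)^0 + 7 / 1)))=-1168860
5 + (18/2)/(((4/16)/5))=185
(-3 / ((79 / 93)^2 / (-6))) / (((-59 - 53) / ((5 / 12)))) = -129735 / 1397984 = -0.09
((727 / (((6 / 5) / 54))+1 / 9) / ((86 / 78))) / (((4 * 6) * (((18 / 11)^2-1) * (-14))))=-115786957 / 2199708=-52.64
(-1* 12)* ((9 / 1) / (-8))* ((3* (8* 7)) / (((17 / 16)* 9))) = 4032 / 17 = 237.18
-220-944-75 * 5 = -1539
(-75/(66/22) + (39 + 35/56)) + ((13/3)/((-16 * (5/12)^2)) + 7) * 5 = 1673/40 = 41.82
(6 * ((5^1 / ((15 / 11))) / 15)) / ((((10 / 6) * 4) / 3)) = 33 / 50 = 0.66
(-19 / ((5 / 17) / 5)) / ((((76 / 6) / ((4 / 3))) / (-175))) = 5950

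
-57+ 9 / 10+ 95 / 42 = -5653 / 105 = -53.84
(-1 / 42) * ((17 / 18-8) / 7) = 127 / 5292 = 0.02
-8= -8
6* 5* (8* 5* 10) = 12000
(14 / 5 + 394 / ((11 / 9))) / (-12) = -4471 / 165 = -27.10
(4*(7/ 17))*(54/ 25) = 3.56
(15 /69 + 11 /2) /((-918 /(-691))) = 181733 /42228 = 4.30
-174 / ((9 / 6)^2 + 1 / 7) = -4872 / 67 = -72.72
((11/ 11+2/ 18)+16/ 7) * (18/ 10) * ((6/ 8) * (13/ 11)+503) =2372297/ 770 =3080.91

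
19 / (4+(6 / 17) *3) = 323 / 86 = 3.76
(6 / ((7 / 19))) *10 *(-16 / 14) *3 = -27360 / 49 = -558.37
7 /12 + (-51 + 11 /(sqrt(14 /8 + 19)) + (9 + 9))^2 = 1091033 /996- 1452*sqrt(83) /83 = 936.04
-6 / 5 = -1.20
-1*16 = -16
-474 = -474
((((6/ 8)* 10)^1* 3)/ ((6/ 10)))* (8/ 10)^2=24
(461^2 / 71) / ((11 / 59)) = 12538739 / 781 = 16054.72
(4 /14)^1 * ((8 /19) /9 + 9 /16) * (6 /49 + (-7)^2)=4012469 /469224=8.55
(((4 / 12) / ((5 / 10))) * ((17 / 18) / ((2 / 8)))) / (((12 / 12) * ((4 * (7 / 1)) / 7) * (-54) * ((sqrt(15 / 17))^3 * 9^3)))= -289 * sqrt(255) / 239148450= -0.00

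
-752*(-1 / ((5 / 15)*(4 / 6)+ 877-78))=6768 / 7193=0.94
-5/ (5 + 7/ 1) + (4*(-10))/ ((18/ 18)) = -485/ 12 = -40.42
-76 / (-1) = 76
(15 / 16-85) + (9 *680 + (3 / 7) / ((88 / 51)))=7436581 / 1232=6036.19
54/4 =27/2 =13.50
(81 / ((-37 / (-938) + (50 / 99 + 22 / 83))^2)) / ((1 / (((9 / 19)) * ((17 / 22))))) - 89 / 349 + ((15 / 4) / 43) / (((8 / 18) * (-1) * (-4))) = 31994705853548897794489 / 710483345952167687488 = 45.03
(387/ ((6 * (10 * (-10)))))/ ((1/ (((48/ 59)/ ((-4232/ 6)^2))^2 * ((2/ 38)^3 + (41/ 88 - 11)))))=119586391281/ 6581580199869034972480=0.00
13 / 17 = 0.76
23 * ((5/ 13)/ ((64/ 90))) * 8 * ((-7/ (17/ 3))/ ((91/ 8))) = -31050/ 2873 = -10.81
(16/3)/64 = 1/12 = 0.08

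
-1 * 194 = -194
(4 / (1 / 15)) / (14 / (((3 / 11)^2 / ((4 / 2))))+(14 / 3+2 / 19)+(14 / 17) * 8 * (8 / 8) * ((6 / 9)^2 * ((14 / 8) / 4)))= 2907 / 18532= 0.16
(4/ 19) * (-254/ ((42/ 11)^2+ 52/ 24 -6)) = -737616/ 148219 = -4.98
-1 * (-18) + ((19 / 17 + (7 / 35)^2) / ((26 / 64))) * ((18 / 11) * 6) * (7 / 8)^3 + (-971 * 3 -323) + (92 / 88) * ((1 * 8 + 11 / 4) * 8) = -188970622 / 60775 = -3109.35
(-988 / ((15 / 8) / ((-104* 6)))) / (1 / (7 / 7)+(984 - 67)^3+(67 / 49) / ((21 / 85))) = 130131456 / 305175761885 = 0.00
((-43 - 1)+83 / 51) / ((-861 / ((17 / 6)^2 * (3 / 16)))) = 36737 / 495936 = 0.07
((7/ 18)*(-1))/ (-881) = 7/ 15858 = 0.00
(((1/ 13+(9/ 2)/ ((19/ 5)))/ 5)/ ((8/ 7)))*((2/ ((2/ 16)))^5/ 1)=285802496/ 1235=231419.03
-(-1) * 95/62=95/62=1.53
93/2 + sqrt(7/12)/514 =sqrt(21)/3084 + 93/2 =46.50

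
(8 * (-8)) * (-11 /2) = 352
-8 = -8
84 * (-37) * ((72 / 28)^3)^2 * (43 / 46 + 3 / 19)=-7210931610240 / 7344659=-981792.57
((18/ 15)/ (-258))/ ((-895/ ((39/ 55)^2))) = 1521/ 582085625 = 0.00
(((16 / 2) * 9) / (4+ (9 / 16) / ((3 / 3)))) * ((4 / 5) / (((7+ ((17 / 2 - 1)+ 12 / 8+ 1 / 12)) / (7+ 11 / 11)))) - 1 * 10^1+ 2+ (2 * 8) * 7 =7768648 / 70445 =110.28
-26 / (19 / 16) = -416 / 19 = -21.89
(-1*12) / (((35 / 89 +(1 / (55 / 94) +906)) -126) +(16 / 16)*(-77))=-4895 / 287623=-0.02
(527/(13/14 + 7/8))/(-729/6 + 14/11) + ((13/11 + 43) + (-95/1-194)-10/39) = -28365358121/114605205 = -247.50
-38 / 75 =-0.51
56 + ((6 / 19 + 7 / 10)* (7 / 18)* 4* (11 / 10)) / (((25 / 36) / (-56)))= -999432 / 11875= -84.16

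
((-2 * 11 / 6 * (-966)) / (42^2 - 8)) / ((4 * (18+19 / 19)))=1771 / 66728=0.03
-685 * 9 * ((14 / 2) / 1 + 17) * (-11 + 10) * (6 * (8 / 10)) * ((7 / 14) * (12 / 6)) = 710208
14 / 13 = 1.08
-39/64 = -0.61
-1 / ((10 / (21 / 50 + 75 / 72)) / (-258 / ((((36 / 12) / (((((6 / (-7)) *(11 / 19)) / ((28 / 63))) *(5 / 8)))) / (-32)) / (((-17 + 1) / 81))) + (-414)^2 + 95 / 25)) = -300547374677 / 11970000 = -25108.39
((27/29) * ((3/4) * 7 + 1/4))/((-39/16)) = -792/377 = -2.10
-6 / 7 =-0.86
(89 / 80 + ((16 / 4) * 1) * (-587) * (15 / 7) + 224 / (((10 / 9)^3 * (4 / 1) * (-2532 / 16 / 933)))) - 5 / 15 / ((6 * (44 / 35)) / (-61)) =-5268.31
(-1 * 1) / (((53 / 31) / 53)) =-31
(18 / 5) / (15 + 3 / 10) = 4 / 17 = 0.24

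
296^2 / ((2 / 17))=744736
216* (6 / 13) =1296 / 13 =99.69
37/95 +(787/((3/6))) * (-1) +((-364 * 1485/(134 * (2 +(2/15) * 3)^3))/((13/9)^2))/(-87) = -120709957359/76787360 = -1572.00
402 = 402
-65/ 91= -5/ 7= -0.71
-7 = -7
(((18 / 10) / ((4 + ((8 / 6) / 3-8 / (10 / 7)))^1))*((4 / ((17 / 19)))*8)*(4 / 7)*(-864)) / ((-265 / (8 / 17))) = -340402176 / 6969235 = -48.84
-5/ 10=-1/ 2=-0.50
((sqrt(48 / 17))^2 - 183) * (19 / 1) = -58197 / 17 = -3423.35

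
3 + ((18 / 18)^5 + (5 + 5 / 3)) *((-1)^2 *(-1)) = -14 / 3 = -4.67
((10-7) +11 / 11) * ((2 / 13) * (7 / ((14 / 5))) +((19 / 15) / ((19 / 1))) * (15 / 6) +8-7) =242 / 39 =6.21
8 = 8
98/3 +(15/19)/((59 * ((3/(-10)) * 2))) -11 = 72790/3363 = 21.64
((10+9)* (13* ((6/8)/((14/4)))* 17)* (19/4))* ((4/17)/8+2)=971451/112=8673.67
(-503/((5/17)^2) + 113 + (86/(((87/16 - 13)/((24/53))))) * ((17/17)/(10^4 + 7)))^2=83678917608216700380344484/2574010396788675625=32509160.69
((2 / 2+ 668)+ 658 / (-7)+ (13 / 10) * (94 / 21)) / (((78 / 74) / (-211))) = -476117702 / 4095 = -116268.06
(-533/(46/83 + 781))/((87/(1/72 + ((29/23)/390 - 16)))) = 836358713/6675576120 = 0.13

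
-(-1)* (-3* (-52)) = 156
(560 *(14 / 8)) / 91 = 140 / 13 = 10.77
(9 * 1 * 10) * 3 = 270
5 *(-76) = -380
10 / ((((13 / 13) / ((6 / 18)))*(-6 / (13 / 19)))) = -65 / 171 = -0.38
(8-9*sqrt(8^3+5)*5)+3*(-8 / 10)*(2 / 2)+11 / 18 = 559 / 90-45*sqrt(517) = -1016.98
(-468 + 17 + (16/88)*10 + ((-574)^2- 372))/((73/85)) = 307292255/803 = 382680.27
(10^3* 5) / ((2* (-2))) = -1250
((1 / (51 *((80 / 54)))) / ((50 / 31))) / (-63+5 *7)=-279 / 952000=-0.00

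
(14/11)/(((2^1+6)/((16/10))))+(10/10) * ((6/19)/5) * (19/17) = 304/935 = 0.33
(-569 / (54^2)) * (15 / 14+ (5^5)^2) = -77792977285 / 40824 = -1905569.70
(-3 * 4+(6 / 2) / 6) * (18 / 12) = -17.25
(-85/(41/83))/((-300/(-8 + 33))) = 7055/492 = 14.34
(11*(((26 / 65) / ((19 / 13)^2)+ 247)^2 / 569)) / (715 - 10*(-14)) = 2189773805219 / 1585012872375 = 1.38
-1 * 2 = -2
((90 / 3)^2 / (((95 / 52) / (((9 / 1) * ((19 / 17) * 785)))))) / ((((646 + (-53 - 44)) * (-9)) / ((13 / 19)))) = -10613200 / 19703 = -538.66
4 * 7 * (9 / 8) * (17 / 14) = 153 / 4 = 38.25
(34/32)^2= 1.13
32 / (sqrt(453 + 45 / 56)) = 64* sqrt(355782) / 25413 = 1.50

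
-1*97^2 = -9409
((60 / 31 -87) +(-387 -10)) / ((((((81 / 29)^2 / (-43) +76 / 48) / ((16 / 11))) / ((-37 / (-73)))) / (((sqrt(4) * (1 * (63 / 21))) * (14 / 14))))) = -23034856624128 / 15144029945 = -1521.05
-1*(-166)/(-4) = -83/2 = -41.50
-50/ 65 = -10/ 13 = -0.77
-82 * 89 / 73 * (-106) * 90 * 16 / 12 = 92830560 / 73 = 1271651.51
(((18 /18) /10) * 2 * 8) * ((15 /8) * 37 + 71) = 1123 /5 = 224.60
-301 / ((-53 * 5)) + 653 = 173346 / 265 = 654.14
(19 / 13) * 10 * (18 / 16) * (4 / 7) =855 / 91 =9.40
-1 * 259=-259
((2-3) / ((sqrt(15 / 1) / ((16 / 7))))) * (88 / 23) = -1408 * sqrt(15) / 2415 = -2.26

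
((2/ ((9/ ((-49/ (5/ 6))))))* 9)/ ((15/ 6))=-1176/ 25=-47.04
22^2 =484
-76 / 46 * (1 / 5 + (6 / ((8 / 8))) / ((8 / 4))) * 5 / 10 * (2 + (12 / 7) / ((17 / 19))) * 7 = -141664 / 1955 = -72.46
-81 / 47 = -1.72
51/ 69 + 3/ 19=392/ 437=0.90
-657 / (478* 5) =-657 / 2390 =-0.27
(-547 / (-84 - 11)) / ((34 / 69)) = 37743 / 3230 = 11.69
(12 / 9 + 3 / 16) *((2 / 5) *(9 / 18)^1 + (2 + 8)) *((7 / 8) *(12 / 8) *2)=26061 / 640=40.72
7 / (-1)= -7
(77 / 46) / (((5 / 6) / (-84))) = -19404 / 115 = -168.73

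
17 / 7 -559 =-3896 / 7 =-556.57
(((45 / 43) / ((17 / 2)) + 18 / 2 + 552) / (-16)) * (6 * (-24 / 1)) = 3691629 / 731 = 5050.11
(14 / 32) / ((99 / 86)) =301 / 792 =0.38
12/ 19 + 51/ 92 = 2073/ 1748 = 1.19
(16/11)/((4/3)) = 12/11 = 1.09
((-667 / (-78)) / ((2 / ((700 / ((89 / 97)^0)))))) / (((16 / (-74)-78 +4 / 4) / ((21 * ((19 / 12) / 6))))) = -574403725 / 2674152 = -214.80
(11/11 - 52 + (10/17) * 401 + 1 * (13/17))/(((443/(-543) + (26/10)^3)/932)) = 49911745500/4834783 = 10323.47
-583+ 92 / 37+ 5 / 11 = -236084 / 407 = -580.06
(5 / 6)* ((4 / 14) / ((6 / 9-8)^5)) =-405 / 36075424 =-0.00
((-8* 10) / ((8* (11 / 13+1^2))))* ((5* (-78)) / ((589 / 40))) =84500 / 589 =143.46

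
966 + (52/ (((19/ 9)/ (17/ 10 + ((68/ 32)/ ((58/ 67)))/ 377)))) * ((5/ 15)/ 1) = 16483791/ 16820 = 980.01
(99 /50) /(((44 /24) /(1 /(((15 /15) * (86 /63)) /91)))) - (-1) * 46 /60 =234659 /3225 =72.76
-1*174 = -174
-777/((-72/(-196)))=-12691/6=-2115.17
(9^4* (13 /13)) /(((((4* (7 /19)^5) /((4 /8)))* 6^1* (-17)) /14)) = -5415228513 /326536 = -16583.86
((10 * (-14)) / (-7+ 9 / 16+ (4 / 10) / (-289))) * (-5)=-16184000 / 148867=-108.71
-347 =-347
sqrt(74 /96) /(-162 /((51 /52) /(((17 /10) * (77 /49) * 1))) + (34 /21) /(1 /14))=-35 * sqrt(111) /175808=-0.00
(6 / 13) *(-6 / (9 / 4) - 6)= -4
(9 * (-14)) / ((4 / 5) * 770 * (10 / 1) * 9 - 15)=-0.00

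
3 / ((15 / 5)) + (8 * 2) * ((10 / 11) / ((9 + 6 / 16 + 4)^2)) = 136179 / 125939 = 1.08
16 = 16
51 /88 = 0.58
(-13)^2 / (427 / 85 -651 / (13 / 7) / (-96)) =5975840 / 306747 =19.48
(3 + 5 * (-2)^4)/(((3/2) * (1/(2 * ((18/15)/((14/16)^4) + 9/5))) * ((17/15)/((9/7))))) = 138000780/285719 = 482.99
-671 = -671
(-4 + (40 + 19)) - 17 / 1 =38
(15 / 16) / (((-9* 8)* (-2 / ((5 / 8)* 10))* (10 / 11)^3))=1331 / 24576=0.05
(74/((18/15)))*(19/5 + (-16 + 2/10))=-740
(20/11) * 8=14.55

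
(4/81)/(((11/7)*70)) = 2/4455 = 0.00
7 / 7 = 1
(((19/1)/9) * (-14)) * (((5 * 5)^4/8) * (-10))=259765625/18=14431423.61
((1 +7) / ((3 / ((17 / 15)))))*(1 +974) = 8840 / 3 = 2946.67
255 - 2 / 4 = 509 / 2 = 254.50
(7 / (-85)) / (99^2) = -0.00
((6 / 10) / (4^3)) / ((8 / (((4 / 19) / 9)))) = 1 / 36480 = 0.00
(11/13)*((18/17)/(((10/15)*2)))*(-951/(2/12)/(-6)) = 639.02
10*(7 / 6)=35 / 3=11.67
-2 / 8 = -1 / 4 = -0.25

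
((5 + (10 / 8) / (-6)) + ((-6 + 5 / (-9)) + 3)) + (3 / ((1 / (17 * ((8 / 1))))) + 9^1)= 30113 / 72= 418.24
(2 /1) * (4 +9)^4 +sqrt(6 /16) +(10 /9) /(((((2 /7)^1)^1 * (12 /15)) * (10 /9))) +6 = sqrt(6) /4 +457059 /8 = 57132.99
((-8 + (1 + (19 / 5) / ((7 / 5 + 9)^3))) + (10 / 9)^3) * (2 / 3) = -576568349 / 153754848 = -3.75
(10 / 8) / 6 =5 / 24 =0.21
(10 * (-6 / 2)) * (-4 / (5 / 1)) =24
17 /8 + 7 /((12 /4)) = 107 /24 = 4.46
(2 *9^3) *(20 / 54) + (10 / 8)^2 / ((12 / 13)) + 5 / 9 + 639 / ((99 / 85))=6911845 / 6336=1090.88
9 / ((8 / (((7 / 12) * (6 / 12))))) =21 / 64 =0.33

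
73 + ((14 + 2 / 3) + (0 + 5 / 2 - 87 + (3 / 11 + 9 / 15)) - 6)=-647 / 330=-1.96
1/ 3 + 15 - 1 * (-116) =394/ 3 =131.33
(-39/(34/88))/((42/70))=-2860/17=-168.24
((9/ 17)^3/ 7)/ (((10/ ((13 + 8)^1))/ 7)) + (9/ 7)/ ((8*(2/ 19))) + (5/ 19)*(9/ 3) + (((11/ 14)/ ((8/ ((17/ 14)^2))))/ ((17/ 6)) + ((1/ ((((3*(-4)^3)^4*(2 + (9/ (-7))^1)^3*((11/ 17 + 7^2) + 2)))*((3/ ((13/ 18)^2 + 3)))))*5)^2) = 72106463495984474862957599435532700006061/ 26915713307285464573598694930917621760000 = 2.68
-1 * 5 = -5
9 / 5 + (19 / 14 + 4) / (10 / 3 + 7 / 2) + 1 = 5143 / 1435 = 3.58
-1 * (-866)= 866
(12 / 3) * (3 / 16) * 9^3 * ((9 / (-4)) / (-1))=19683 / 16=1230.19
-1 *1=-1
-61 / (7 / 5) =-305 / 7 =-43.57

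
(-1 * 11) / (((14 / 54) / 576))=-171072 / 7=-24438.86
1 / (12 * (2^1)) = 1 / 24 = 0.04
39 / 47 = 0.83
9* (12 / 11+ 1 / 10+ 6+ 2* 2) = 11079 / 110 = 100.72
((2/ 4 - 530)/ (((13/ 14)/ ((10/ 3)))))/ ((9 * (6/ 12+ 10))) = -7060/ 351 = -20.11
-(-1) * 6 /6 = 1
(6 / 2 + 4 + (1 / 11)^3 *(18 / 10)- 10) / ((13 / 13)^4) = -19956 / 6655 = -3.00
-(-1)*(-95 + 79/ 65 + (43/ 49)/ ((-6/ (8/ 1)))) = -94.95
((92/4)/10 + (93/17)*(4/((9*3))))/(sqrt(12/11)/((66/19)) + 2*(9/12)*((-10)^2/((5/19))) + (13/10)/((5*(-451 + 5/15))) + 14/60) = 29300421203819480/5371574829038936841-2689482224000*sqrt(33)/5371574829038936841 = 0.01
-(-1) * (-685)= -685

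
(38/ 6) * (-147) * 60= -55860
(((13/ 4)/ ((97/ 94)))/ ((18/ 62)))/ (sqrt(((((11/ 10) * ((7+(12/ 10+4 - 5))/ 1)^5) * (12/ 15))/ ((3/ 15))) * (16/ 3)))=2367625 * sqrt(66)/ 1194766848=0.02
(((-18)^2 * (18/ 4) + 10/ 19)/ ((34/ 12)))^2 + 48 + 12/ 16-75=110574557391/ 417316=264966.01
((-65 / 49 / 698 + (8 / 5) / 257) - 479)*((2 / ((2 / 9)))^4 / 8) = -138119901493779 / 351596560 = -392836.33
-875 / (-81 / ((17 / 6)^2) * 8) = 252875 / 23328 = 10.84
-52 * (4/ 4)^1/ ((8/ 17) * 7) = -221/ 14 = -15.79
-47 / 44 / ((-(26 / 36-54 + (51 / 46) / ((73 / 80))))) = -710217 / 34615702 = -0.02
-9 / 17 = -0.53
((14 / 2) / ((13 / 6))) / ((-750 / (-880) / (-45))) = -11088 / 65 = -170.58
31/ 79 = 0.39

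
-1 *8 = -8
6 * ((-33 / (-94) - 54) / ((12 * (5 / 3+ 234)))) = -15129 / 132916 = -0.11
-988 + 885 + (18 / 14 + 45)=-397 / 7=-56.71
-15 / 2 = -7.50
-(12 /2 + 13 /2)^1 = -12.50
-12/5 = -2.40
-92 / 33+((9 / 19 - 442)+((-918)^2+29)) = 528127546 / 627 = 842308.69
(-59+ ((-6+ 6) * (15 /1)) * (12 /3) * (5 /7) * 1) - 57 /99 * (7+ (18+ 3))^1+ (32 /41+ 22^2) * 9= 5801533 /1353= 4287.90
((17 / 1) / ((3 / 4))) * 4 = 272 / 3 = 90.67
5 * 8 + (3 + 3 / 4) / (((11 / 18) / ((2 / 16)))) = 7175 / 176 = 40.77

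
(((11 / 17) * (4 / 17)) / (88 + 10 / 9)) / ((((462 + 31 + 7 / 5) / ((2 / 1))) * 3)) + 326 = 7782641739 / 23873134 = 326.00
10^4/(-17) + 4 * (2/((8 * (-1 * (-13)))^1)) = -129983/221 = -588.16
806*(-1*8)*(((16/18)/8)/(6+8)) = -3224/63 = -51.17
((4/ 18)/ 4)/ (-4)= -1/ 72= -0.01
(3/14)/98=3/1372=0.00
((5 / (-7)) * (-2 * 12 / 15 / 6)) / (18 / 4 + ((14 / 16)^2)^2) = 0.04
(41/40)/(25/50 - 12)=-41/460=-0.09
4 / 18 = 2 / 9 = 0.22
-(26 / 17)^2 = -676 / 289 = -2.34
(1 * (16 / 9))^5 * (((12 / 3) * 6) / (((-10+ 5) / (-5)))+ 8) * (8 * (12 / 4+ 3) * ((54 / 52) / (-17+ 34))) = 268435456 / 161109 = 1666.17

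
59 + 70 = 129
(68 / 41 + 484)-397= 3635 / 41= 88.66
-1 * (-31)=31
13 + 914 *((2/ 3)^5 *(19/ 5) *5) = 558871/ 243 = 2299.88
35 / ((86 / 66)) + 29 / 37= 43982 / 1591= 27.64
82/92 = 41/46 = 0.89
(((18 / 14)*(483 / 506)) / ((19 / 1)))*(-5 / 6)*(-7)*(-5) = -1575 / 836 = -1.88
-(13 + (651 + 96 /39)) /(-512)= 1083 /832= 1.30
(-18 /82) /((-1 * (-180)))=-1 /820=-0.00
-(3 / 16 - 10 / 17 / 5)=-19 / 272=-0.07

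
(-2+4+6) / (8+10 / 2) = 8 / 13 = 0.62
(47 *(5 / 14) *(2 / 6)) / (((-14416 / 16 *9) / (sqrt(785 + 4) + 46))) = -5405 / 170289 - 235 *sqrt(789) / 340578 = -0.05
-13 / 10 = -1.30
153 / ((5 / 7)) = 1071 / 5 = 214.20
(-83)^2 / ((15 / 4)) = 27556 / 15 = 1837.07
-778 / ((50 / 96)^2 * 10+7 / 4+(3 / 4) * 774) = -896256 / 673877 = -1.33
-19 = -19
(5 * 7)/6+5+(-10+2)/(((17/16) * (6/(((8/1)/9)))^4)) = 195681899/18068994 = 10.83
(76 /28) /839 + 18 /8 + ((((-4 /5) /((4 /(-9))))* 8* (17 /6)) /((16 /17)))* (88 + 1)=113360741 /29365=3860.40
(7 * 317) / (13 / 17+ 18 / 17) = 37723 / 31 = 1216.87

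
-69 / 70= -0.99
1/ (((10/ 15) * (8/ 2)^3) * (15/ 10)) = 0.02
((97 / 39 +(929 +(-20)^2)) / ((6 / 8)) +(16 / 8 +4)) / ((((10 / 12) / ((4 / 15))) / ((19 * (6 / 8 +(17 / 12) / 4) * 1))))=11958.57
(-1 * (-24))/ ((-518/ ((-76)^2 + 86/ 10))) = -347076/ 1295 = -268.01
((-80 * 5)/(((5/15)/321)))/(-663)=128400/221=581.00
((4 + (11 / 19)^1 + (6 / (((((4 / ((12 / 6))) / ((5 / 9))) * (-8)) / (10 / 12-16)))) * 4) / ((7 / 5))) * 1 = 58885 / 4788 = 12.30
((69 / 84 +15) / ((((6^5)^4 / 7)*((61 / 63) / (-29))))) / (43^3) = -89929 / 7880934015439692890112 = -0.00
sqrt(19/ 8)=sqrt(38)/ 4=1.54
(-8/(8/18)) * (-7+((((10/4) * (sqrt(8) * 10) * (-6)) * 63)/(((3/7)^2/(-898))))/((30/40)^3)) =126 - 3942579200 * sqrt(2) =-5575648849.37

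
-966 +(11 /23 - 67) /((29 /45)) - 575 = -1096697 /667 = -1644.22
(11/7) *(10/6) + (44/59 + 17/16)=87767/19824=4.43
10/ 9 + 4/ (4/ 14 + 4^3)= 1.17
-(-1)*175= 175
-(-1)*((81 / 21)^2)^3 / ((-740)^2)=387420489 / 64424592400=0.01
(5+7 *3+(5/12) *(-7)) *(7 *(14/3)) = 13573/18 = 754.06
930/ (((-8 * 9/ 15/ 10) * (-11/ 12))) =2113.64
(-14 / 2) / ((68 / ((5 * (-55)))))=1925 / 68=28.31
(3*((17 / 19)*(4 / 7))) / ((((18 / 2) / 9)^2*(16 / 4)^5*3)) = 17 / 34048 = 0.00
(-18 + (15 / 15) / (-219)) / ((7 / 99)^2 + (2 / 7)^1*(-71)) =90172467 / 101572127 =0.89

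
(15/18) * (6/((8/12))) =15/2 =7.50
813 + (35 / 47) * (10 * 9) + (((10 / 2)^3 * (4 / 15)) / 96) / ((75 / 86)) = 4469009 / 5076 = 880.42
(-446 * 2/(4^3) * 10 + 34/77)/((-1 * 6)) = 85583/3696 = 23.16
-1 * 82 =-82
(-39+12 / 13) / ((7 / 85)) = -42075 / 91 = -462.36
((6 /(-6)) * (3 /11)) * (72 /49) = -216 /539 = -0.40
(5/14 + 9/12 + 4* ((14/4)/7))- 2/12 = 247/84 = 2.94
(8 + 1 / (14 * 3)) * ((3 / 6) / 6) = 337 / 504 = 0.67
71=71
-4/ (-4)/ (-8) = -1/ 8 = -0.12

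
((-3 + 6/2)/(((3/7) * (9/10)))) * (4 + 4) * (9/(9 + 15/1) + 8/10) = 0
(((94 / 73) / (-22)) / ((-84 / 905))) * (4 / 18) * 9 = 42535 / 33726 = 1.26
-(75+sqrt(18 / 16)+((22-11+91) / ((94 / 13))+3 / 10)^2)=-62413941 / 220900-3* sqrt(2) / 4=-283.60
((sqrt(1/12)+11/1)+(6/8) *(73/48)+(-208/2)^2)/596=sqrt(3)/3576+693001/38144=18.17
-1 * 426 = -426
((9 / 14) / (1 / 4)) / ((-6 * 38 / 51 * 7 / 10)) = -765 / 931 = -0.82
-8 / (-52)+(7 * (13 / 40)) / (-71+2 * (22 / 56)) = 31039 / 255580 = 0.12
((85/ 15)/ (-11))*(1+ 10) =-17/ 3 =-5.67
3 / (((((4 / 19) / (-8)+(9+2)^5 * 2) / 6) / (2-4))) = -0.00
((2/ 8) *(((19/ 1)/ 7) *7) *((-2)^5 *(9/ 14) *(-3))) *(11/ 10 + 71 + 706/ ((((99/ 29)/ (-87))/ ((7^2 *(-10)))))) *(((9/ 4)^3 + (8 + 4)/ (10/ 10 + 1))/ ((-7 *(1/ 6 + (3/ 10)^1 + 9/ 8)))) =-33901333233633/ 8404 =-4033952074.44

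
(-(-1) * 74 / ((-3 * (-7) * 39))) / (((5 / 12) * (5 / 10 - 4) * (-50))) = 296 / 238875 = 0.00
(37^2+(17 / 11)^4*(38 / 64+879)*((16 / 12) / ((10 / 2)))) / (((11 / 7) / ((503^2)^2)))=2131179152931201326989 / 19326120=110274548276177.59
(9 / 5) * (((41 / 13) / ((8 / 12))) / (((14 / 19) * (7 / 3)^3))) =567891 / 624260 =0.91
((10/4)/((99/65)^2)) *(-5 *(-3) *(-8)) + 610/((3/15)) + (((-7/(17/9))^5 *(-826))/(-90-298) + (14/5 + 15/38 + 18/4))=123137365459932631/85490740054170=1440.36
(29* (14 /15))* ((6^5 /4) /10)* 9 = 1183896 /25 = 47355.84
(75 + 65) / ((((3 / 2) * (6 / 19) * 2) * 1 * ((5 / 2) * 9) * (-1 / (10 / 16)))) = -665 / 162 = -4.10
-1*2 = -2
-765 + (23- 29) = -771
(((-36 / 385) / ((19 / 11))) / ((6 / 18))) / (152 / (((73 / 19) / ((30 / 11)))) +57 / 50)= -96360 / 64693727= -0.00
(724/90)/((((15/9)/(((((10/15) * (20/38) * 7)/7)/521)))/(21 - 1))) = 0.07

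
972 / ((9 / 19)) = 2052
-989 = -989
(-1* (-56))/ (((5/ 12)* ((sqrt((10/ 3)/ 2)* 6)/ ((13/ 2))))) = 728* sqrt(15)/ 25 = 112.78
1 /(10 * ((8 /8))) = 1 /10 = 0.10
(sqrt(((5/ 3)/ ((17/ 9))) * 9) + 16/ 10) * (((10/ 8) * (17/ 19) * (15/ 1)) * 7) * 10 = 35700/ 19 + 7875 * sqrt(255)/ 38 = 5188.25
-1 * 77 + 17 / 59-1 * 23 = -5883 / 59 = -99.71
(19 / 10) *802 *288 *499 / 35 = 1094941728 / 175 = 6256809.87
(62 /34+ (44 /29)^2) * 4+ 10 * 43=6383642 /14297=446.50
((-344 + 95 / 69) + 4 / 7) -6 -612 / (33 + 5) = -3341869 / 9177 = -364.16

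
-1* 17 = -17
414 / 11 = 37.64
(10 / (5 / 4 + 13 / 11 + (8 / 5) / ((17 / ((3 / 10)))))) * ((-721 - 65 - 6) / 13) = -148104000 / 598039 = -247.65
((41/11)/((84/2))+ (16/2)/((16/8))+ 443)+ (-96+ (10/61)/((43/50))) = 425689469/1211826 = 351.28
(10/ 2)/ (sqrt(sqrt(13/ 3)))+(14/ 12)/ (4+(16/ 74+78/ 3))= 259/ 6708+5 * 13^(3/ 4) * 3^(1/ 4)/ 13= 3.50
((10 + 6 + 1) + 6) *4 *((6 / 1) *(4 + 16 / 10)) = 15456 / 5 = 3091.20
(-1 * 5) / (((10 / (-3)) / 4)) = 6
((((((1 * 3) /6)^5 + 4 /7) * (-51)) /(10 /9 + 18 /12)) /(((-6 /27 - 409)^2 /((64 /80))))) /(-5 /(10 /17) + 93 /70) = 5019165 /640081106932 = 0.00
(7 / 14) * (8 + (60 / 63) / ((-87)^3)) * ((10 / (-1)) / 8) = -138285605 / 27657126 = -5.00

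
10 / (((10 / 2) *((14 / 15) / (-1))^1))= -15 / 7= -2.14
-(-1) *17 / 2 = 17 / 2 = 8.50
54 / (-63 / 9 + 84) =54 / 77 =0.70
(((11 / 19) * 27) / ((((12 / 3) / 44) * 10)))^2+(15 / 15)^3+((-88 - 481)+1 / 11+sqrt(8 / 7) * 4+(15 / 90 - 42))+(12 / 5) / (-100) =-1870981021 / 5956500+8 * sqrt(14) / 7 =-309.83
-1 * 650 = -650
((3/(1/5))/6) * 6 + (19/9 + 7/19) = 2989/171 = 17.48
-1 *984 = -984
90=90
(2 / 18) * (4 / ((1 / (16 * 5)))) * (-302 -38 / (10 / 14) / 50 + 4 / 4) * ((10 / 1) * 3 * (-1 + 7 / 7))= 0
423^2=178929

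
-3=-3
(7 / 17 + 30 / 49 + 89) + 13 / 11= 835719 / 9163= 91.21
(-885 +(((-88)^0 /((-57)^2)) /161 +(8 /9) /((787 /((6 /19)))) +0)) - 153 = -427314395015 /411671043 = -1038.00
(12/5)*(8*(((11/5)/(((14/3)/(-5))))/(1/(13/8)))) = -73.54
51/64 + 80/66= 4243/2112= 2.01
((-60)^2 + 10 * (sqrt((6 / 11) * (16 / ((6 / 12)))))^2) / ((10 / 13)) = 53976 / 11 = 4906.91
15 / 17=0.88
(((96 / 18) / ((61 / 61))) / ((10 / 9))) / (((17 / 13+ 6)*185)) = 312 / 87875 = 0.00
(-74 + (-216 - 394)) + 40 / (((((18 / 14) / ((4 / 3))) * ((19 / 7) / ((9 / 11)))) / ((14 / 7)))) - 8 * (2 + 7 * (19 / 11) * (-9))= 122612 / 627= 195.55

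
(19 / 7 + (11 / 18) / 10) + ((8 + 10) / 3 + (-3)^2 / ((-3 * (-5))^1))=11813 / 1260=9.38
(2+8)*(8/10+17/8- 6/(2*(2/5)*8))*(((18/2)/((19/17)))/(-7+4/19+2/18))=-218943/9136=-23.96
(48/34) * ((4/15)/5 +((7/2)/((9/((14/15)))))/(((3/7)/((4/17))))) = 69568/195075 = 0.36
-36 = -36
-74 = -74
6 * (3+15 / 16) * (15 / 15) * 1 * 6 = 567 / 4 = 141.75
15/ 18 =5/ 6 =0.83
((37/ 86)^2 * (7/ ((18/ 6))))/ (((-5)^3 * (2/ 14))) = -67081/ 2773500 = -0.02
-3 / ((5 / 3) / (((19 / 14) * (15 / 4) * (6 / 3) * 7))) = -513 / 4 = -128.25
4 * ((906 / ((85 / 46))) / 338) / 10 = 41676 / 71825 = 0.58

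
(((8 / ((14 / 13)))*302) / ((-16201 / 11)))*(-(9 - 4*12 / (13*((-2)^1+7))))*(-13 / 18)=-15460588 / 1701105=-9.09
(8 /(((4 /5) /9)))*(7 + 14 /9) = 770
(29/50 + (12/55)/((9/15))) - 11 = -5531/550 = -10.06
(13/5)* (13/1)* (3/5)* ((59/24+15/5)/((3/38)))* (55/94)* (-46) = -37738.36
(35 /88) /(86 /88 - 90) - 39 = -305561 /7834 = -39.00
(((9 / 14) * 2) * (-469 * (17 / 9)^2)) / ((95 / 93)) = -600253 / 285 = -2106.15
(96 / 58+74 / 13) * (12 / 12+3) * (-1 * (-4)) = 44320 / 377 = 117.56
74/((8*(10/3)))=111/40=2.78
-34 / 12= -17 / 6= -2.83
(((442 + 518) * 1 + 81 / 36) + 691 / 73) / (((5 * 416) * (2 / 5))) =283741 / 242944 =1.17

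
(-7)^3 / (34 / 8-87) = 1372 / 331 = 4.15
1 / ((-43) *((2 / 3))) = -3 / 86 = -0.03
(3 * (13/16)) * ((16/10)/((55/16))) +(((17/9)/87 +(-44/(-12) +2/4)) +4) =4014917/430650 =9.32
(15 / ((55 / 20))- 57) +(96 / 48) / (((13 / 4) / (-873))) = -84195 / 143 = -588.78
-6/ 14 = -3/ 7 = -0.43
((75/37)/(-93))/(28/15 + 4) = -375/100936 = -0.00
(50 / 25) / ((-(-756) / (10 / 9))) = 5 / 1701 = 0.00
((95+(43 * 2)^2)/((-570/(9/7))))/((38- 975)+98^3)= -22473/1250539150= -0.00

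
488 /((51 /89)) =43432 /51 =851.61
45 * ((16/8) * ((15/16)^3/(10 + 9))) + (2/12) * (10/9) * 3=1561435/350208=4.46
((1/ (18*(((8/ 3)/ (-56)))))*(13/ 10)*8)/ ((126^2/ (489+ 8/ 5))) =-31889/ 85050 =-0.37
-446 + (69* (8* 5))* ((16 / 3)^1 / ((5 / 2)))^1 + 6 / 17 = 92520 / 17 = 5442.35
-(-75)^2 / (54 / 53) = -33125 / 6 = -5520.83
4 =4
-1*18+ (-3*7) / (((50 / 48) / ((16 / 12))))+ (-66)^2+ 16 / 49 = 5281522 / 1225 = 4311.45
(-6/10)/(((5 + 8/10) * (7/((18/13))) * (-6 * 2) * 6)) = 3/10556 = 0.00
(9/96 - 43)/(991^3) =-1373/31143752672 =-0.00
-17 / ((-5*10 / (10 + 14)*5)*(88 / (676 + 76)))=19176 / 1375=13.95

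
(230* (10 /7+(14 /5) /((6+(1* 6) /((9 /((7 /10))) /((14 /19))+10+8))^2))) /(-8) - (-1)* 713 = 119647827281 /178628576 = 669.81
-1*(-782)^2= -611524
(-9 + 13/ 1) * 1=4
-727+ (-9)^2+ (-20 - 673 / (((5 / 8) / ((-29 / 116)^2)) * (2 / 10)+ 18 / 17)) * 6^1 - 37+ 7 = -55019 / 26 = -2116.12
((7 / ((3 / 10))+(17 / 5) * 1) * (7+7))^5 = 5576504300954585824 / 759375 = 7343544758458.71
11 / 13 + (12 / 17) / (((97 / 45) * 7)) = 133993 / 150059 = 0.89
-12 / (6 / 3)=-6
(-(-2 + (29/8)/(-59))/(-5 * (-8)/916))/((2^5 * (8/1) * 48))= 222817/57999360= 0.00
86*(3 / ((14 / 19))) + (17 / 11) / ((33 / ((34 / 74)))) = 32921404 / 94017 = 350.16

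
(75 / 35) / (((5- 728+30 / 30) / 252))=-270 / 361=-0.75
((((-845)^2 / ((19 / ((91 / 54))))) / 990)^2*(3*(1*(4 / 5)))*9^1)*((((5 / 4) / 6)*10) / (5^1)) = 168876652515025 / 4585456656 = 36828.75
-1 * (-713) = 713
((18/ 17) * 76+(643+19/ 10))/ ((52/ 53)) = 6535589/ 8840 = 739.32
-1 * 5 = -5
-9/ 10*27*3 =-729/ 10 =-72.90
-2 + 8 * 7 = 54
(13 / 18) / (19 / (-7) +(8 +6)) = 91 / 1422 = 0.06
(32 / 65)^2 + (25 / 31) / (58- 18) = 275077 / 1047800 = 0.26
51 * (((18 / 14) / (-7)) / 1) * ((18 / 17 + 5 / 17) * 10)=-6210 / 49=-126.73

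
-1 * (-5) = 5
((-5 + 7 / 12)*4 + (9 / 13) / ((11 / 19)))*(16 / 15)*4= -452224 / 6435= -70.28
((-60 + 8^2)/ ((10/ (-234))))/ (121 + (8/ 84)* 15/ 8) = -112/ 145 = -0.77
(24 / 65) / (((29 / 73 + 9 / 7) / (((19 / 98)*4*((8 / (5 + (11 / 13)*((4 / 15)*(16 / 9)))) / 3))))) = 1198368 / 14265895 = 0.08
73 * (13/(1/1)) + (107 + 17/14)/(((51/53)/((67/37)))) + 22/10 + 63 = 53621501/44030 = 1217.84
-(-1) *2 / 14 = 1 / 7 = 0.14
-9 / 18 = -0.50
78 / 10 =39 / 5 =7.80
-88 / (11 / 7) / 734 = -28 / 367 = -0.08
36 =36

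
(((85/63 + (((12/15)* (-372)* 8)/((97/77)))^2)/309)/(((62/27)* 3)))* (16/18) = 211722976843828/141952877325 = 1491.50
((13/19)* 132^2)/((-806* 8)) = -1089/589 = -1.85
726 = 726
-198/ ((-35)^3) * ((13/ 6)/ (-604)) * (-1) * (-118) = -0.00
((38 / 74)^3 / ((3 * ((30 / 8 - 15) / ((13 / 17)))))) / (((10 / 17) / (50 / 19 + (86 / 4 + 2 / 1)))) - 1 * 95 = -1084261258 / 11396925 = -95.14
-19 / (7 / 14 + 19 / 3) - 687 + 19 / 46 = -1300147 / 1886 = -689.37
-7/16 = -0.44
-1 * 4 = -4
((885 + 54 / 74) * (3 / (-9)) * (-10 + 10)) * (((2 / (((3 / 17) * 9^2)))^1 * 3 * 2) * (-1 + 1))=0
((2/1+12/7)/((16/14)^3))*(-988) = -157339/64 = -2458.42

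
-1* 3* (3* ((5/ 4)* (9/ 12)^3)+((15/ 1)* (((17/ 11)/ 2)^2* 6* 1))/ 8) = -771255/ 30976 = -24.90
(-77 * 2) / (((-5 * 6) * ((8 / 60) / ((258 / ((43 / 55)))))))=12705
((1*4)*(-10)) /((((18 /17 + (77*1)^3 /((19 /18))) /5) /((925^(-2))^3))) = -323 /437537283362440136718750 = -0.00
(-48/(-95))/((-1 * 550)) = -24/26125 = -0.00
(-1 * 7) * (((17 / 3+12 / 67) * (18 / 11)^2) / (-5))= 177660 / 8107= 21.91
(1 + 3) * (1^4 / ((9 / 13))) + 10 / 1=142 / 9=15.78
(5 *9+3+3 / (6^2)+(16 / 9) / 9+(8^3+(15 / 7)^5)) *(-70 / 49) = -16485145085 / 19059138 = -864.95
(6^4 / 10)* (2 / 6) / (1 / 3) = 648 / 5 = 129.60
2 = 2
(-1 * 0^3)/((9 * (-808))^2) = 0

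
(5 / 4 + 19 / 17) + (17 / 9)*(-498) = -191413 / 204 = -938.30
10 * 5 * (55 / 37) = 2750 / 37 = 74.32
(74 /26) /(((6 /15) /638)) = 59015 /13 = 4539.62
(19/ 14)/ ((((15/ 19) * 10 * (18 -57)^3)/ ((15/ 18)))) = -361/ 149483880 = -0.00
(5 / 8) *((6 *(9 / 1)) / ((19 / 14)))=945 / 38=24.87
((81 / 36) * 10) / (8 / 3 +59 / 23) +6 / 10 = 17691 / 3610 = 4.90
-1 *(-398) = 398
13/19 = 0.68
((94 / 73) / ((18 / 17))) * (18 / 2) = 799 / 73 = 10.95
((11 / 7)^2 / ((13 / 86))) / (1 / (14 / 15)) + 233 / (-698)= 14208731 / 952770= 14.91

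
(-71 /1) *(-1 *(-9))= -639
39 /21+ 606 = 4255 /7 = 607.86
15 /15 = 1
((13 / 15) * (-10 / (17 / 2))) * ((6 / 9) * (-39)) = 1352 / 51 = 26.51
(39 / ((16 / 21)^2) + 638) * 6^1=4231.10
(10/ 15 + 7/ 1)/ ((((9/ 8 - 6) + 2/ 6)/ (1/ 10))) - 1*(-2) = 998/ 545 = 1.83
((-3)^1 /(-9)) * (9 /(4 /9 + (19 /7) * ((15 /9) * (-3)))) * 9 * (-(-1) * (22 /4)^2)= -205821 /3308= -62.22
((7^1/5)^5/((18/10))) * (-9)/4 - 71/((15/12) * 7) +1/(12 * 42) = -14.84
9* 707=6363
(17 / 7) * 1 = 17 / 7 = 2.43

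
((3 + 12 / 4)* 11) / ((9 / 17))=374 / 3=124.67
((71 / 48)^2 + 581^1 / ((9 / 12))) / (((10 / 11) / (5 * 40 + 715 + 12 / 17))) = 102164160967 / 130560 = 782507.36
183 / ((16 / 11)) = 2013 / 16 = 125.81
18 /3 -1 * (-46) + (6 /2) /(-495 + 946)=23455 /451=52.01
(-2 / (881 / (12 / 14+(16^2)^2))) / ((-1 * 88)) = 229379 / 135674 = 1.69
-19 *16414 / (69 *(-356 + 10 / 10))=311866 / 24495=12.73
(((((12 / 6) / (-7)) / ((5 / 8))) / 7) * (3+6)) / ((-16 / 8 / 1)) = 72 / 245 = 0.29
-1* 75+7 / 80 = -5993 / 80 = -74.91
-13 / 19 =-0.68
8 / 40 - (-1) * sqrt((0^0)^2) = 6 / 5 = 1.20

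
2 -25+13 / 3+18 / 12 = -103 / 6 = -17.17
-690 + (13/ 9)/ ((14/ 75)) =-28655/ 42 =-682.26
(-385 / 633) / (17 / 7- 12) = 2695 / 42411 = 0.06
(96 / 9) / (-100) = -0.11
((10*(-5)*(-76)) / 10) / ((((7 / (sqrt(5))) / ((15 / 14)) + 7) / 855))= 365512500 / 6503 - 9747000*sqrt(5) / 929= 32746.09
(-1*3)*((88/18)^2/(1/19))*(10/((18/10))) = -1839200/243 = -7568.72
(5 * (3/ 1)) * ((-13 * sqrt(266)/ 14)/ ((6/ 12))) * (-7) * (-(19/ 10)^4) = -5082519 * sqrt(266)/ 2000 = -41446.69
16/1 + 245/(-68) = 12.40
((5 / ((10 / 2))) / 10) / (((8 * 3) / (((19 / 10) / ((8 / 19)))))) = 361 / 19200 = 0.02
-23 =-23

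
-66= -66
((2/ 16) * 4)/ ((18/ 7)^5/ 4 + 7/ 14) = 16807/ 961591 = 0.02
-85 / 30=-17 / 6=-2.83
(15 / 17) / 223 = 15 / 3791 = 0.00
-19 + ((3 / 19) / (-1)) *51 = -514 / 19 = -27.05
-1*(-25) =25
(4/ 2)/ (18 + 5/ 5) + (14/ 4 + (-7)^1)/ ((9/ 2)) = -115/ 171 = -0.67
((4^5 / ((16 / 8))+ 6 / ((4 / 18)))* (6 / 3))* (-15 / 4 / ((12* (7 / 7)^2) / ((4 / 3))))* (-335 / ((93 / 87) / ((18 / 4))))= 78545775 / 124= 633433.67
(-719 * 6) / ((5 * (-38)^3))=2157 / 137180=0.02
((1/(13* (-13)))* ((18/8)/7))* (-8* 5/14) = 45/8281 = 0.01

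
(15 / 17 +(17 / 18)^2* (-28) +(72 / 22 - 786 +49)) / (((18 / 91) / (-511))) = 533771168203 / 272646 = 1957744.36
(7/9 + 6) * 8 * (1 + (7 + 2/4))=460.89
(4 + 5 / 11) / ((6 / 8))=196 / 33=5.94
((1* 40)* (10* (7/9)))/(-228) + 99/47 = 17887/24111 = 0.74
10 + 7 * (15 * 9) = 955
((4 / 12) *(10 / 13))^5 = 100000 / 90224199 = 0.00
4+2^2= 8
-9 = -9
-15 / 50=-3 / 10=-0.30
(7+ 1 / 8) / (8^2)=57 / 512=0.11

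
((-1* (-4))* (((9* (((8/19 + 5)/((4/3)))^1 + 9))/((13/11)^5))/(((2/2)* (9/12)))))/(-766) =-959541858/2701899161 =-0.36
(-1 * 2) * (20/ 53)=-40/ 53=-0.75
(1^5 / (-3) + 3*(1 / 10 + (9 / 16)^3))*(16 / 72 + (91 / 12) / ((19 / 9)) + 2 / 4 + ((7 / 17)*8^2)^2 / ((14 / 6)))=1835817141731 / 12145213440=151.16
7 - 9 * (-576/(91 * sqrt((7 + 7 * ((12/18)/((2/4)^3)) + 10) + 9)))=14.16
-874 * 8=-6992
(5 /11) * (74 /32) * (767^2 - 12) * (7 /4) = 761818715 /704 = 1082128.86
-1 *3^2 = -9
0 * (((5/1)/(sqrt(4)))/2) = 0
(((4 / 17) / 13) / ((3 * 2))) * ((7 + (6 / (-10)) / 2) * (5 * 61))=4087 / 663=6.16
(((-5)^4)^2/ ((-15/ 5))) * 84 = -10937500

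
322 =322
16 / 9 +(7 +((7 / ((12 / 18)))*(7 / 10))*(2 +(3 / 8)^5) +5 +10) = 227272657 / 5898240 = 38.53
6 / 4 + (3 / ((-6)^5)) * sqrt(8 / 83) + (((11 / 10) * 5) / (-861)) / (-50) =129161 / 86100 -sqrt(166) / 107568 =1.50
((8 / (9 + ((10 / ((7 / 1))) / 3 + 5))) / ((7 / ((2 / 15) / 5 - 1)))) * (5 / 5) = -73 / 950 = -0.08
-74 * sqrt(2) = -104.65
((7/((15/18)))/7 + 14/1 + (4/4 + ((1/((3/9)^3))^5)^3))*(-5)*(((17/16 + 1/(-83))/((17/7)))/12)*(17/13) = -3005089956194676152854905/4316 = -696267367051593177213.83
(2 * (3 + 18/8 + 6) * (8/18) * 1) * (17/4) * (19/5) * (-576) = -93024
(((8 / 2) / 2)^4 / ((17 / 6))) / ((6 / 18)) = 288 / 17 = 16.94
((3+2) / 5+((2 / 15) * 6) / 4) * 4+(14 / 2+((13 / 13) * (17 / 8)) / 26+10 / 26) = 12.27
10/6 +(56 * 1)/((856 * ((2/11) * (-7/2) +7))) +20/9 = 37549/9630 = 3.90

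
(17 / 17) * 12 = 12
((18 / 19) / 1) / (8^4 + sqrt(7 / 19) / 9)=5971968 / 25820135417 -162 * sqrt(133) / 490582572923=0.00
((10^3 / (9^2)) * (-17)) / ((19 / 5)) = -85000 / 1539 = -55.23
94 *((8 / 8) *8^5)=3080192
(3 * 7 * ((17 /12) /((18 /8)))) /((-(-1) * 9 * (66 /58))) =3451 /2673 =1.29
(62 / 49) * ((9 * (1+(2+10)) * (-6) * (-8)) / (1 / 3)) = 1044576 / 49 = 21317.88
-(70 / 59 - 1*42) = 2408 / 59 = 40.81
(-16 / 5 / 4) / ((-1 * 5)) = 4 / 25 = 0.16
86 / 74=43 / 37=1.16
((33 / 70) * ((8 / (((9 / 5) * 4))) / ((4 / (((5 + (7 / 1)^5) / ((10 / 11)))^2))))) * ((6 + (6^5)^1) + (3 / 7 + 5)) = 427235858991216 / 1225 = 348763966523.44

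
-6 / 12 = -1 / 2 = -0.50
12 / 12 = 1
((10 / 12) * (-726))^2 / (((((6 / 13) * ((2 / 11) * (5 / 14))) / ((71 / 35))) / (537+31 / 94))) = 7508166537157 / 564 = 13312352016.24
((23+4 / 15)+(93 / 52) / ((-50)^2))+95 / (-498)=248996719 / 10790000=23.08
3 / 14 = 0.21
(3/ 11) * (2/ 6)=1/ 11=0.09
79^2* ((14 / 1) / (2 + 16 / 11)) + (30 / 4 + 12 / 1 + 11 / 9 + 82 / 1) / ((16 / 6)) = 25330.99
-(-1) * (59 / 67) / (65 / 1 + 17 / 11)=0.01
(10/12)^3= 125/216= 0.58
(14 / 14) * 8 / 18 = 4 / 9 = 0.44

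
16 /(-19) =-16 /19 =-0.84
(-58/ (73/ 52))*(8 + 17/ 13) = -28072/ 73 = -384.55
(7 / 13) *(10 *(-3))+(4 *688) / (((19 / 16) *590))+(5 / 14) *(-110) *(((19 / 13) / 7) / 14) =-640403737 / 49985390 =-12.81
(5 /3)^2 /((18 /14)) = 175 /81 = 2.16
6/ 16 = 3/ 8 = 0.38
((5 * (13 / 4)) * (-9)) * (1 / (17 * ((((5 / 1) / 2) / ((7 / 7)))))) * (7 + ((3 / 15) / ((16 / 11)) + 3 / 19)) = -1297413 / 51680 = -25.10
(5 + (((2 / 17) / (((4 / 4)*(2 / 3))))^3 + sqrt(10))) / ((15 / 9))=3*sqrt(10) / 5 + 73776 / 24565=4.90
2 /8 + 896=896.25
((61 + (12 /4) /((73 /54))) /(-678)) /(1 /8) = -18460 /24747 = -0.75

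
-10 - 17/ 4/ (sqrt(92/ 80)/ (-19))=65.30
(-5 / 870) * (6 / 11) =-1 / 319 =-0.00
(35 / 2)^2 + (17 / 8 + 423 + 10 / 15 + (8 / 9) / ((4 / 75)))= 17969 / 24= 748.71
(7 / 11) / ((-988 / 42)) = -147 / 5434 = -0.03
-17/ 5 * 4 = -13.60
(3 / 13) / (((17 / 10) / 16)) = 480 / 221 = 2.17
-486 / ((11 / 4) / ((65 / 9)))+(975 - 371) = -7396 / 11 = -672.36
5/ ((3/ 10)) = 16.67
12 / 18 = 2 / 3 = 0.67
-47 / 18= -2.61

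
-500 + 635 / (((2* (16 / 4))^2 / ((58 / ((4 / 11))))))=138565 / 128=1082.54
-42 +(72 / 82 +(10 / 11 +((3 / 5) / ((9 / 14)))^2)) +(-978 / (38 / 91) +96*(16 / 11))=-2241.76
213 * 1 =213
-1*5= -5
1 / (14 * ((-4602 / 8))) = -2 / 16107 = -0.00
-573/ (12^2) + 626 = 29857/ 48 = 622.02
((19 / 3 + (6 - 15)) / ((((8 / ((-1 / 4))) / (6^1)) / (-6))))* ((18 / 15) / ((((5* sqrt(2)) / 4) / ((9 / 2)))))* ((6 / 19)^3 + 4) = -4479624* sqrt(2) / 171475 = -36.95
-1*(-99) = 99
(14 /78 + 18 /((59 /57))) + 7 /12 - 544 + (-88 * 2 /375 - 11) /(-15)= -9061615157 /17257500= -525.08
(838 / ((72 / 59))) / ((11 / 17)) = 420257 / 396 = 1061.26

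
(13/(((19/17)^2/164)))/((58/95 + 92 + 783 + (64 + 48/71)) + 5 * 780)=218732540/620306927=0.35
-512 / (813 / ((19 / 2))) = -4864 / 813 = -5.98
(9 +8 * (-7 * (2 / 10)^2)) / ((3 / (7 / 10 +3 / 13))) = 1573 / 750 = 2.10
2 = 2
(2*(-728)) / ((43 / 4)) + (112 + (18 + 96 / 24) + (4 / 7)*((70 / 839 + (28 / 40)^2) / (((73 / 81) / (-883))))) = -21232768747 / 65840525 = -322.49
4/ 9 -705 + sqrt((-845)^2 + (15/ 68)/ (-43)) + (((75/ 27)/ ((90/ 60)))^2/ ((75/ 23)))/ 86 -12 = -67384451/ 94041 + sqrt(1526188441135)/ 1462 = 128.46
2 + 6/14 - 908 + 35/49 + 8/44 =-69660/77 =-904.68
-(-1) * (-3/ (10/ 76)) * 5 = -114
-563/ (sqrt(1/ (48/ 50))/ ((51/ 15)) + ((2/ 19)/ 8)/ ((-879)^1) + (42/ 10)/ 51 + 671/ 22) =-555164726390168460/ 30153817980595819 + 2224646559142500 * sqrt(6)/ 30153817980595819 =-18.23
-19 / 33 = -0.58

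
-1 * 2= -2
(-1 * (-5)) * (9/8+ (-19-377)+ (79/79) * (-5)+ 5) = -15795/8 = -1974.38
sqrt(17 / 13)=sqrt(221) / 13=1.14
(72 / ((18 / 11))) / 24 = 11 / 6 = 1.83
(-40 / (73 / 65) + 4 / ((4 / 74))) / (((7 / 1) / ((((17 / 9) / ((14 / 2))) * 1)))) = 15878 / 10731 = 1.48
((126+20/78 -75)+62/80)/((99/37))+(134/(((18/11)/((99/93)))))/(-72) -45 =-215723/8060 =-26.76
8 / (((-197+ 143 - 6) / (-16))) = 32 / 15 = 2.13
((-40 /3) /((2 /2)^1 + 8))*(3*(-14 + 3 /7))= 3800 /63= 60.32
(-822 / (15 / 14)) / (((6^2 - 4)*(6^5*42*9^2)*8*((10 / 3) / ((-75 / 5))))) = 137 / 268738560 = 0.00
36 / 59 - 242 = -14242 / 59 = -241.39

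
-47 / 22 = -2.14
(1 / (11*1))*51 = 51 / 11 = 4.64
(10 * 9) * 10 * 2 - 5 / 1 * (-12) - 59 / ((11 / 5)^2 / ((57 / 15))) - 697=135118 / 121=1116.68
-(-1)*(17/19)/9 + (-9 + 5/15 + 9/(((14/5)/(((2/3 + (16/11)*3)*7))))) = 104.61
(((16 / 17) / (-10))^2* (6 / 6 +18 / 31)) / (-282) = -1568 / 31580475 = -0.00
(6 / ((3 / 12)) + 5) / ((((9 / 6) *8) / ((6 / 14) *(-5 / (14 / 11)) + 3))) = 1247 / 392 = 3.18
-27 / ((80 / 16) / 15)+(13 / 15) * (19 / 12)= -14333 / 180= -79.63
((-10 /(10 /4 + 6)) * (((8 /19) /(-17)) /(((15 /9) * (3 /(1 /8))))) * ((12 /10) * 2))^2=2304 /753777025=0.00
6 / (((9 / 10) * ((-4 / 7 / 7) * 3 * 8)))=-245 / 72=-3.40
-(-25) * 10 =250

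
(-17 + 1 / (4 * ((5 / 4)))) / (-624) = 0.03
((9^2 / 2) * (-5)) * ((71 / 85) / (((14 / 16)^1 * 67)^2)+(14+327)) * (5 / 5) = -516421504449 / 7478674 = -69052.55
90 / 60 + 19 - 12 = 17 / 2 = 8.50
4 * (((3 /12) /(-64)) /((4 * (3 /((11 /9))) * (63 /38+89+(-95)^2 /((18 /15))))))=-209 /999601920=-0.00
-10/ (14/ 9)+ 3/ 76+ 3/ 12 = -1633/ 266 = -6.14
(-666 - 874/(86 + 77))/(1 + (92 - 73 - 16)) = -27358/163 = -167.84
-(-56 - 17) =73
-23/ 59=-0.39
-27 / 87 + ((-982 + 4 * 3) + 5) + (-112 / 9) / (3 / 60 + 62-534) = -2378053334 / 2463579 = -965.28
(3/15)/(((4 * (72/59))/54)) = 177/80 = 2.21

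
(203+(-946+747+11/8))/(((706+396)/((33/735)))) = 473/2159920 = 0.00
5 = 5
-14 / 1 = -14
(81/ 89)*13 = 1053/ 89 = 11.83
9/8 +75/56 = 69/28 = 2.46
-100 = -100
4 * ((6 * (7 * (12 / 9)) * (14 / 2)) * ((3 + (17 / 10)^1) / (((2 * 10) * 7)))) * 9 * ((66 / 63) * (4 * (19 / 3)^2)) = 79631.79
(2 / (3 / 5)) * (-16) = -160 / 3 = -53.33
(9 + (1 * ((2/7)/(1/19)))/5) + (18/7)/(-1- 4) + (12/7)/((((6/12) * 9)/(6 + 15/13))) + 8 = 1847/91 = 20.30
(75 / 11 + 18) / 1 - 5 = 218 / 11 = 19.82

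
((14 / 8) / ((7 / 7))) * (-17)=-119 / 4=-29.75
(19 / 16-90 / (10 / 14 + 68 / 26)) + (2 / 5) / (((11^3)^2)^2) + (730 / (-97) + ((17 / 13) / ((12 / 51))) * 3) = -533853963726213900773 / 31977070119005062480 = -16.69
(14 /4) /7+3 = 3.50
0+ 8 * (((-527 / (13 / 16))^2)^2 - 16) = 40440114673891200 / 28561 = 1415920824687.20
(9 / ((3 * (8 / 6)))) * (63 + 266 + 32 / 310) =459099 / 620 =740.48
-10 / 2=-5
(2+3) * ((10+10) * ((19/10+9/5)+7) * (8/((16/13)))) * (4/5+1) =12519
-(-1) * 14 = 14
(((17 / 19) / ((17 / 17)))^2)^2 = 83521 / 130321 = 0.64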